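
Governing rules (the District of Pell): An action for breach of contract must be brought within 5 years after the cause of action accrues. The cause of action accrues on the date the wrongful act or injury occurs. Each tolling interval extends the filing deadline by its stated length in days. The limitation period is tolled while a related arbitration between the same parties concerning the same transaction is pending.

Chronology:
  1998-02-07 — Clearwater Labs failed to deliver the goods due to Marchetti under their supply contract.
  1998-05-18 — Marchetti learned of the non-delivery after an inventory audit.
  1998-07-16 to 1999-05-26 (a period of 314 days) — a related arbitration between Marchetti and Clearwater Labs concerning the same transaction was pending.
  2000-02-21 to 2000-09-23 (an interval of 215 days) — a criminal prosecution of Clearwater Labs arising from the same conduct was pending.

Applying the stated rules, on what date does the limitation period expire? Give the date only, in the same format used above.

2003-12-18

The claim accrued on 1998-02-07, when the wrongful act occurred; under the stated occurrence rule the 1998-05-18 discovery does not delay accrual.
5 years from 1998-02-07 is 2003-02-07.
Because the pending related arbitration ran from 1998-07-16 to 1999-05-26, the deadline is extended by 314 days to 2003-12-18.
No stated provision tolls the period for a criminal prosecution, so the interval from 2000-02-21 to 2000-09-23 has no effect on the deadline.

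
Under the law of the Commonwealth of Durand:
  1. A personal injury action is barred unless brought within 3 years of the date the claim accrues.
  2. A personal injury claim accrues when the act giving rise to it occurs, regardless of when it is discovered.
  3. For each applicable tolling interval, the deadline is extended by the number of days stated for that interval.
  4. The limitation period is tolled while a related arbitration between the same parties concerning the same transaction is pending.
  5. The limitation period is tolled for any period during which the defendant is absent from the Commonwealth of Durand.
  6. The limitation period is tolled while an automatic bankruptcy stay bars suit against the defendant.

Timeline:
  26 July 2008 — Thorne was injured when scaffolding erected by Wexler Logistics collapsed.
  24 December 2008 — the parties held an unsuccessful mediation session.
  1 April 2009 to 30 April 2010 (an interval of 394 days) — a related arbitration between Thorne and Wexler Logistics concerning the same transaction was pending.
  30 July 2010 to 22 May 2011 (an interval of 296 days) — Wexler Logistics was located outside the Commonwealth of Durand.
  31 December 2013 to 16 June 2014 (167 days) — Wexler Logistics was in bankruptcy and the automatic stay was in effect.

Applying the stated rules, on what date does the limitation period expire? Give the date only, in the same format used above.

The claim accrued on 26 July 2008, when the wrongful act occurred.
The untolled deadline — 3 years after 26 July 2008 — is 26 July 2011.
Because the pending related arbitration ran from 1 April 2009 to 30 April 2010, the deadline is extended by 394 days to 23 August 2012.
The period was tolled for 296 days by the defendant's absence from the jurisdiction (30 July 2010 to 22 May 2011), pushing the deadline to 15 June 2013.
By the time the automatic bankruptcy stay began on 31 December 2013, the limitation period had already expired on 15 June 2013; that interval cannot revive it.
The other events in the timeline have no effect on the limitation period under the stated rules.

15 June 2013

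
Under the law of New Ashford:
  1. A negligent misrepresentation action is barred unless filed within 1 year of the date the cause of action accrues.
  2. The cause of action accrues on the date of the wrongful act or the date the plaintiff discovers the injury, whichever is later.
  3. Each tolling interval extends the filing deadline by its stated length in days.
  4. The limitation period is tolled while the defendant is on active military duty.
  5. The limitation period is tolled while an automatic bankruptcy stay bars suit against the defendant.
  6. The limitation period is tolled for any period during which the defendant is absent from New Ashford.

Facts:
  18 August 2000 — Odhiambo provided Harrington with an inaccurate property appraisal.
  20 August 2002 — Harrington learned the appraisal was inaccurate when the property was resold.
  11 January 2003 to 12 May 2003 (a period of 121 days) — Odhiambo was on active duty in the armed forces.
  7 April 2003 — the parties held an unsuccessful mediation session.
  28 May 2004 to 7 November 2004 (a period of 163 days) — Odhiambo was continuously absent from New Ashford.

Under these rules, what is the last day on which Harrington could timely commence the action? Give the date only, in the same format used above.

Because discovery on 20 August 2002 post-dates the 18 August 2000 act, accrual under the later-of rule falls on 20 August 2002.
1 year from 20 August 2002 is 20 August 2003.
The defendant's active military service from 11 January 2003 to 12 May 2003 tolled the period for 121 days, extending the deadline to 19 December 2003.
By the time the defendant's absence from the jurisdiction began on 28 May 2004, the limitation period had already expired on 19 December 2003; that interval cannot revive it.
Nothing else in the chronology tolls or restarts the period.

19 December 2003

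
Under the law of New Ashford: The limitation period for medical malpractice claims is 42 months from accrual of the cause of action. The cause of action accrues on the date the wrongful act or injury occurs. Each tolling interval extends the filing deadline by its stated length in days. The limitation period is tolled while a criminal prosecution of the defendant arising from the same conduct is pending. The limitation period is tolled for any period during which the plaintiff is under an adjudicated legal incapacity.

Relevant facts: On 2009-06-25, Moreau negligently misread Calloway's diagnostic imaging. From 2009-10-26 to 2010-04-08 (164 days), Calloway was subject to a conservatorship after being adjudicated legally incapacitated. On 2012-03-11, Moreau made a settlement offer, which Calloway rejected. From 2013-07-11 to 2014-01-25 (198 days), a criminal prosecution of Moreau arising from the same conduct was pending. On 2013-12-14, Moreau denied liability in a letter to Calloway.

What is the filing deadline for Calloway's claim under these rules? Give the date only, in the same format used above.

The claim accrued on 2009-06-25, when the wrongful act occurred.
42 months from 2009-06-25 is 2012-12-25.
Because the plaintiff's legal incapacity ran from 2009-10-26 to 2010-04-08, the deadline is extended by 164 days to 2013-06-07.
The pending criminal prosecution starting 2013-07-11 came too late — the period had run on 2013-06-07 — and so does not extend the deadline.
Nothing else in the chronology tolls or restarts the period.

2013-06-07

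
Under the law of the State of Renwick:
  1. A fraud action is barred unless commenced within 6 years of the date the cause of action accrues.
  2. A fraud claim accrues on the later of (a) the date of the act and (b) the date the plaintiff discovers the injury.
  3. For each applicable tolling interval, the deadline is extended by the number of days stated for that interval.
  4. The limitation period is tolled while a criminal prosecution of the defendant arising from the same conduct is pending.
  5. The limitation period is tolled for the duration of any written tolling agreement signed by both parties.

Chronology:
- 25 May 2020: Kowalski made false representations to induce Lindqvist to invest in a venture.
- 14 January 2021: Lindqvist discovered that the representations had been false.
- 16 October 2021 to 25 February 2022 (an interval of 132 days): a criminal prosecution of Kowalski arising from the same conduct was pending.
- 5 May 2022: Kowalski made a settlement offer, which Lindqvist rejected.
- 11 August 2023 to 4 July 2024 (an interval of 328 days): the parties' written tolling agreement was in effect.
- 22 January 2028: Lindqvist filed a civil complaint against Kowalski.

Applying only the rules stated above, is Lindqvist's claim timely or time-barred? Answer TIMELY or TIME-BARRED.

TIMELY

Taking the later of the act (25 May 2020) and discovery (14 January 2021), the claim accrued on 14 January 2021.
6 years from 14 January 2021 is 14 January 2027.
The period was tolled for 132 days by the pending criminal prosecution (16 October 2021 to 25 February 2022), pushing the deadline to 26 May 2027.
Because the written tolling agreement ran from 11 August 2023 to 4 July 2024, the deadline is extended by 328 days to 18 April 2028.
Nothing else in the chronology tolls or restarts the period.
Lindqvist filed on 22 January 2028, before the 18 April 2028 deadline, so the action is timely.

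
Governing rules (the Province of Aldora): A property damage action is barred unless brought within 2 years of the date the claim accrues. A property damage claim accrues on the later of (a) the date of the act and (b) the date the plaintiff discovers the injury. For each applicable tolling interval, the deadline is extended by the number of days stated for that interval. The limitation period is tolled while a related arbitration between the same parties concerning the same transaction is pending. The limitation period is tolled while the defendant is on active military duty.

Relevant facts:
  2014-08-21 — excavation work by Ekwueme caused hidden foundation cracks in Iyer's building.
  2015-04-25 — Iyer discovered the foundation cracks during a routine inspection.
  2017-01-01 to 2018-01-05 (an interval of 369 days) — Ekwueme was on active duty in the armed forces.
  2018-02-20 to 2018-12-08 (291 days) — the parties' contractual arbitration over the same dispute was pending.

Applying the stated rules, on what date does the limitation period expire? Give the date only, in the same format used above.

Taking the later of the act (2014-08-21) and discovery (2015-04-25), the claim accrued on 2015-04-25.
Adding the 2 years base period to 2015-04-25 gives a deadline of 2017-04-25, before any tolling.
Because the defendant's active military service ran from 2017-01-01 to 2018-01-05, the deadline is extended by 369 days to 2018-04-29.
The pending related arbitration from 2018-02-20 to 2018-12-08 tolled the period for 291 days, extending the deadline to 2019-02-14.

2019-02-14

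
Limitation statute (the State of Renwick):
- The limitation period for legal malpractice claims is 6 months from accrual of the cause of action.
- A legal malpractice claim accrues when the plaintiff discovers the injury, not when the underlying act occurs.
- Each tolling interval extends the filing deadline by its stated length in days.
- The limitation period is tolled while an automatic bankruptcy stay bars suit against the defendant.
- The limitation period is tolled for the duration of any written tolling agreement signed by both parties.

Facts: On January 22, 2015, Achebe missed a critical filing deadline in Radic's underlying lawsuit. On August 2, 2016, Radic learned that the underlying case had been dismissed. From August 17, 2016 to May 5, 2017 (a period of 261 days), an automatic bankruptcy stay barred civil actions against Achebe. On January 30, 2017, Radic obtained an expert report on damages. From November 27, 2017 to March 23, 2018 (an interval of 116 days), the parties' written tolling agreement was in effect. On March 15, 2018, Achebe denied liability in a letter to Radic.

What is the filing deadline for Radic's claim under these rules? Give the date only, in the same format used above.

Accrual is tied to discovery, so the period began on August 2, 2016 rather than on January 22, 2015 when the act occurred.
6 months from August 2, 2016 is February 2, 2017.
The period was tolled for 261 days by the automatic bankruptcy stay (August 17, 2016 to May 5, 2017), pushing the deadline to October 21, 2017.
The written tolling agreement starting November 27, 2017 came too late — the period had run on October 21, 2017 — and so does not extend the deadline.
None of the other events listed affects the running of the period under the stated rules.

October 21, 2017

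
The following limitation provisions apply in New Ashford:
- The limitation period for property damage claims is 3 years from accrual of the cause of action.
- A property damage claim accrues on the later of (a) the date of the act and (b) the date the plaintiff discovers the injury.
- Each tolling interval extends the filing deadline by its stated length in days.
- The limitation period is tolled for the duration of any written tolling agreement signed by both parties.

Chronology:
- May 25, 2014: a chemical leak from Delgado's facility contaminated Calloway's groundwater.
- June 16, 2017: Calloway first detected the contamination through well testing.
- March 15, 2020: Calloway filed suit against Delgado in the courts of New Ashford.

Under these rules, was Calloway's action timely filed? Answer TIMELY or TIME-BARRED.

Because discovery on June 16, 2017 post-dates the May 25, 2014 act, accrual under the later-of rule falls on June 16, 2017.
Adding the 3 years base period to June 16, 2017 gives a deadline of June 16, 2020, before any tolling.
Calloway filed on March 15, 2020, before the June 16, 2020 deadline, so the action is timely.

TIMELY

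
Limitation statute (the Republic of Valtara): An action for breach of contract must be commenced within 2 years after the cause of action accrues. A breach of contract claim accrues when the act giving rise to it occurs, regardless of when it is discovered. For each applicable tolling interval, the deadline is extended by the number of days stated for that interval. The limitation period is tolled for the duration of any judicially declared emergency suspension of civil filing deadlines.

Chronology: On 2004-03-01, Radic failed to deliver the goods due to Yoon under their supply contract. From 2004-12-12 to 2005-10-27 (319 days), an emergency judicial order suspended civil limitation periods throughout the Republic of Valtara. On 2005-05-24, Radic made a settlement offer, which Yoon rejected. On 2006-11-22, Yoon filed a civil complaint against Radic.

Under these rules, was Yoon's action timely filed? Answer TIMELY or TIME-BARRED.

TIMELY

The claim accrued on 2004-03-01, when the wrongful act occurred.
2 years from 2004-03-01 is 2006-03-01.
The period was tolled for 319 days by the emergency suspension of filing deadlines (2004-12-12 to 2005-10-27), pushing the deadline to 2007-01-14.
The other events in the timeline have no effect on the limitation period under the stated rules.
The 2006-11-22 filing precedes the 2007-01-14 deadline; the claim is timely.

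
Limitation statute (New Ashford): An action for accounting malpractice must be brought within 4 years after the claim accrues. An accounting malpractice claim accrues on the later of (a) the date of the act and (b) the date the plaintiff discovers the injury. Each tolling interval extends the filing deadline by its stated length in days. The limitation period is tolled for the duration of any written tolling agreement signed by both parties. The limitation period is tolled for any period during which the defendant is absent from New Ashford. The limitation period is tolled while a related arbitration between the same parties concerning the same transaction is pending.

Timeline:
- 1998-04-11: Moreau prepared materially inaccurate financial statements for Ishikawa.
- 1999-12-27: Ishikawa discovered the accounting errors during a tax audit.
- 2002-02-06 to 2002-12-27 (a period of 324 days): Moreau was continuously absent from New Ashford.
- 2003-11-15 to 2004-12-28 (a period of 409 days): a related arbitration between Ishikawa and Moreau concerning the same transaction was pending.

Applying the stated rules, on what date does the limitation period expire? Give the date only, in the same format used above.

2005-12-29

The claim accrued on 1999-12-27 — the later of the 1998-04-11 act and the 1999-12-27 discovery.
The untolled deadline — 4 years after 1999-12-27 — is 2003-12-27.
The defendant's absence from the jurisdiction from 2002-02-06 to 2002-12-27 tolled the period for 324 days, extending the deadline to 2004-11-15.
The pending related arbitration from 2003-11-15 to 2004-12-28 tolled the period for 409 days, extending the deadline to 2005-12-29.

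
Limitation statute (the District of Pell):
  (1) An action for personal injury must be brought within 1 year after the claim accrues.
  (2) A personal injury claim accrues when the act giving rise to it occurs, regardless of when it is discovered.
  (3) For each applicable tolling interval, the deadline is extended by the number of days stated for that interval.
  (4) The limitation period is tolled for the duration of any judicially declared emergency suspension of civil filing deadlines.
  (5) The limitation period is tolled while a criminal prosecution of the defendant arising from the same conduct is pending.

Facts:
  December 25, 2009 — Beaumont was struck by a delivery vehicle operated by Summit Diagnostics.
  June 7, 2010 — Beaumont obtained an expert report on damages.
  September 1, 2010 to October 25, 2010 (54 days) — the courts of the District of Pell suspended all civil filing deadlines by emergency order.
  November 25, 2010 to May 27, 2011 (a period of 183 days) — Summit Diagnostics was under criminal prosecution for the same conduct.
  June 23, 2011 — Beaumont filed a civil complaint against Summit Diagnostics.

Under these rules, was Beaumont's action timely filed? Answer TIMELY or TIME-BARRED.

The claim accrued on December 25, 2009, when the wrongful act occurred.
The untolled deadline — 1 year after December 25, 2009 — is December 25, 2010.
The period was tolled for 54 days by the emergency suspension of filing deadlines (September 1, 2010 to October 25, 2010), pushing the deadline to February 17, 2011.
Because the pending criminal prosecution ran from November 25, 2010 to May 27, 2011, the deadline is extended by 183 days to August 19, 2011.
The other events in the timeline have no effect on the limitation period under the stated rules.
Filing on June 23, 2011 beat the August 19, 2011 deadline — the action is timely.

TIMELY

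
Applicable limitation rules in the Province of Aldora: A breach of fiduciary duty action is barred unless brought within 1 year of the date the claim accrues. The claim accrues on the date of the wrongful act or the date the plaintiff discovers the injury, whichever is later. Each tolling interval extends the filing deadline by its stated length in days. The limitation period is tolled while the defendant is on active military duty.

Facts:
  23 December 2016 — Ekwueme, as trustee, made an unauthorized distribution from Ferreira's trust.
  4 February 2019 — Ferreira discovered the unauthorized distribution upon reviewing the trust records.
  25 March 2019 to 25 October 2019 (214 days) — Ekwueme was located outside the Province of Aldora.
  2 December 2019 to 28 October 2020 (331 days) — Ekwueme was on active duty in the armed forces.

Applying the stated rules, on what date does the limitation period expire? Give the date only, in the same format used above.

31 December 2020

Taking the later of the act (23 December 2016) and discovery (4 February 2019), the claim accrued on 4 February 2019.
The untolled deadline — 1 year after 4 February 2019 — is 4 February 2020.
The period was tolled for 331 days by the defendant's active military service (2 December 2019 to 28 October 2020), pushing the deadline to 31 December 2020.
The defendant's absence from the jurisdiction from 25 March 2019 to 25 October 2019 does not toll the period, because no stated rule makes the defendant's absence a tolling event.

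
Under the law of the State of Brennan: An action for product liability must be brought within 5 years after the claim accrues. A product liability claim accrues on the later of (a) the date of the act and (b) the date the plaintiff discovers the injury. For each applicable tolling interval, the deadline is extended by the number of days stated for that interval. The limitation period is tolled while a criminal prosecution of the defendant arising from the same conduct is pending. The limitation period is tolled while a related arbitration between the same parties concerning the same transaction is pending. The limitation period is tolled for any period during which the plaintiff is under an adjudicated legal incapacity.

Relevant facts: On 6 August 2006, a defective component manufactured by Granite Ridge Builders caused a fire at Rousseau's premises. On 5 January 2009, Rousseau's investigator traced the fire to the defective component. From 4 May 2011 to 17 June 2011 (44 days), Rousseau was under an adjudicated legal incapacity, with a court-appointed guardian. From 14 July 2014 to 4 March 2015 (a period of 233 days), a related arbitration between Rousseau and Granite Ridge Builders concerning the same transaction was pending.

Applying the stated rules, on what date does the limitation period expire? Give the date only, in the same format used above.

Taking the later of the act (6 August 2006) and discovery (5 January 2009), the claim accrued on 5 January 2009.
Adding the 5 years base period to 5 January 2009 gives a deadline of 5 January 2014, before any tolling.
Because the plaintiff's legal incapacity ran from 4 May 2011 to 17 June 2011, the deadline is extended by 44 days to 18 February 2014.
The pending related arbitration starting 14 July 2014 came too late — the period had run on 18 February 2014 — and so does not extend the deadline.

18 February 2014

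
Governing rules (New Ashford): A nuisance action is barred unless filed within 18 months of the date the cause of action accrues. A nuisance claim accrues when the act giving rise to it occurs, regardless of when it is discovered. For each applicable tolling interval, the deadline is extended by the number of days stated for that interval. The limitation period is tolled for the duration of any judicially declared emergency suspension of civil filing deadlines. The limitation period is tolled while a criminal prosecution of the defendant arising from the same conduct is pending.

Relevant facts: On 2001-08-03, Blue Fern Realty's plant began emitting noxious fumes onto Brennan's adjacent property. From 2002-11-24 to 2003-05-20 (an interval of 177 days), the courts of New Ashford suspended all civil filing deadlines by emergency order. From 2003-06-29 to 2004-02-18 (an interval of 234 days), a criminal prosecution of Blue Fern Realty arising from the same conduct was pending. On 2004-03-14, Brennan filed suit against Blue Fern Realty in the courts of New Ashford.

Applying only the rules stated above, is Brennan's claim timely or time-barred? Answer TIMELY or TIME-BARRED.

TIMELY

The claim accrued on 2001-08-03, when the wrongful act occurred.
Adding the 18 months base period to 2001-08-03 gives a deadline of 2003-02-03, before any tolling.
The period was tolled for 177 days by the emergency suspension of filing deadlines (2002-11-24 to 2003-05-20), pushing the deadline to 2003-07-30.
Because the pending criminal prosecution ran from 2003-06-29 to 2004-02-18, the deadline is extended by 234 days to 2004-03-20.
The 2004-03-14 filing precedes the 2004-03-20 deadline; the claim is timely.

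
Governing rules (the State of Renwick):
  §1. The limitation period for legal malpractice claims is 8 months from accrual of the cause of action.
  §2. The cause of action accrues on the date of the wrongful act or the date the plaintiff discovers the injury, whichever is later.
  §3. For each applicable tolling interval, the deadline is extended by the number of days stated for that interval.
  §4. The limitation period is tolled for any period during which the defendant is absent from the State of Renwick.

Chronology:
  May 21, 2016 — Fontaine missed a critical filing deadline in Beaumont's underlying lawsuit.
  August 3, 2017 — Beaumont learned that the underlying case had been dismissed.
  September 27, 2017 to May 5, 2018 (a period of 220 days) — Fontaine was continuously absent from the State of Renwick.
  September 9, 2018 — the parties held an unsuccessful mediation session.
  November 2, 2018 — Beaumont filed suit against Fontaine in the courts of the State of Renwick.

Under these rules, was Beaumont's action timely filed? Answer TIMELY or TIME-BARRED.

The claim accrued on August 3, 2017 — the later of the May 21, 2016 act and the August 3, 2017 discovery.
Adding the 8 months base period to August 3, 2017 gives a deadline of April 3, 2018, before any tolling.
The period was tolled for 220 days by the defendant's absence from the jurisdiction (September 27, 2017 to May 5, 2018), pushing the deadline to November 9, 2018.
None of the other events listed affects the running of the period under the stated rules.
Beaumont filed on November 2, 2018, before the November 9, 2018 deadline, so the action is timely.

TIMELY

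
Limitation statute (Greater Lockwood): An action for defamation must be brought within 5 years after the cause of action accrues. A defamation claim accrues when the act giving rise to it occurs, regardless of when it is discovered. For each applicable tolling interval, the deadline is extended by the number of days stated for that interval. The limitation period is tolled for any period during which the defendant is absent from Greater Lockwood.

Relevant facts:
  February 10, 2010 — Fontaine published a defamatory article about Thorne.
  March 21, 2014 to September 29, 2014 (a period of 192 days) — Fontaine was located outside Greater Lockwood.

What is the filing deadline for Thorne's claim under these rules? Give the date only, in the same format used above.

The claim accrued on February 10, 2010, when the wrongful act occurred.
Adding the 5 years base period to February 10, 2010 gives a deadline of February 10, 2015, before any tolling.
Because the defendant's absence from the jurisdiction ran from March 21, 2014 to September 29, 2014, the deadline is extended by 192 days to August 21, 2015.

August 21, 2015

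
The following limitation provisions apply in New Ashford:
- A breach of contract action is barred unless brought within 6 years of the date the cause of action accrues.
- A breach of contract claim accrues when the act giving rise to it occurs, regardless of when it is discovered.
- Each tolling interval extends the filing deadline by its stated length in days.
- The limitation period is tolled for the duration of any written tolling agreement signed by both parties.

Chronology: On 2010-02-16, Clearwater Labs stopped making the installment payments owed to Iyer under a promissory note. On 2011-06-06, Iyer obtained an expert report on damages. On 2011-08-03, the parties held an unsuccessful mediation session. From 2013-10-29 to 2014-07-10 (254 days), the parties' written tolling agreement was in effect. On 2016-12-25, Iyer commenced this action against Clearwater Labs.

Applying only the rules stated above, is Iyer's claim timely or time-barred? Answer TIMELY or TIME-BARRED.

TIME-BARRED

The cause of action accrued on 2010-02-16, the date of the act.
The untolled deadline — 6 years after 2010-02-16 — is 2016-02-16.
The period was tolled for 254 days by the written tolling agreement (2013-10-29 to 2014-07-10), pushing the deadline to 2016-10-27.
Nothing else in the chronology tolls or restarts the period.
Iyer filed on 2016-12-25, after the 2016-10-27 deadline, so the action is time-barred.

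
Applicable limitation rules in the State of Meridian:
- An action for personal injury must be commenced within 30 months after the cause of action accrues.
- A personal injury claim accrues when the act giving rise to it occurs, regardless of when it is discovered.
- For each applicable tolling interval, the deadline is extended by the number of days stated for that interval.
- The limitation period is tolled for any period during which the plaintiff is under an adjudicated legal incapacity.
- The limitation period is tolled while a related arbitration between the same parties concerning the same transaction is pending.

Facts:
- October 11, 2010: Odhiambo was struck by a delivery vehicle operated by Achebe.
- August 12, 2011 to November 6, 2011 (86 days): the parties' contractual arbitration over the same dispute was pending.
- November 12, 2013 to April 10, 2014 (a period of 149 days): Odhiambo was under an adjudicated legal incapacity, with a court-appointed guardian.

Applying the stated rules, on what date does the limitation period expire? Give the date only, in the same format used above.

July 6, 2013

The cause of action accrued on October 11, 2010, the date of the act.
The untolled deadline — 30 months after October 11, 2010 — is April 11, 2013.
The period was tolled for 86 days by the pending related arbitration (August 12, 2011 to November 6, 2011), pushing the deadline to July 6, 2013.
By the time the plaintiff's legal incapacity began on November 12, 2013, the limitation period had already expired on July 6, 2013; that interval cannot revive it.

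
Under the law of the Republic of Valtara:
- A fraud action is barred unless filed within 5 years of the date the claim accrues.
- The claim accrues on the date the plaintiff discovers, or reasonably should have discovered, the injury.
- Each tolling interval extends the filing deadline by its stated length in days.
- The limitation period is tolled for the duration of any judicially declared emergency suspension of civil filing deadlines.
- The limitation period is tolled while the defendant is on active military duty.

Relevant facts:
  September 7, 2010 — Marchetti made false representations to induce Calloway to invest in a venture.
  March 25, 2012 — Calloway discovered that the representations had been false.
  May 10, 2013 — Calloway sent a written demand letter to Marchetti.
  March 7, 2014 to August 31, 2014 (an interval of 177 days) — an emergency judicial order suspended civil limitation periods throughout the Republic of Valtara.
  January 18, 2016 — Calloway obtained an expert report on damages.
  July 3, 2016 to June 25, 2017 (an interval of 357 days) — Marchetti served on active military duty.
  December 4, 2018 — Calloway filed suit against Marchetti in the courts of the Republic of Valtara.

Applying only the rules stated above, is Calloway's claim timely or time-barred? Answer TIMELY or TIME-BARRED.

TIME-BARRED

Under the discovery rule, the claim accrued on March 25, 2012, when Calloway discovered the injury — not on the September 7, 2010 date of the underlying act.
Adding the 5 years base period to March 25, 2012 gives a deadline of March 25, 2017, before any tolling.
The period was tolled for 177 days by the emergency suspension of filing deadlines (March 7, 2014 to August 31, 2014), pushing the deadline to September 18, 2017.
Because the defendant's active military service ran from July 3, 2016 to June 25, 2017, the deadline is extended by 357 days to September 10, 2018.
Nothing else in the chronology tolls or restarts the period.
The December 4, 2018 filing falls after the September 10, 2018 deadline; the claim is time-barred.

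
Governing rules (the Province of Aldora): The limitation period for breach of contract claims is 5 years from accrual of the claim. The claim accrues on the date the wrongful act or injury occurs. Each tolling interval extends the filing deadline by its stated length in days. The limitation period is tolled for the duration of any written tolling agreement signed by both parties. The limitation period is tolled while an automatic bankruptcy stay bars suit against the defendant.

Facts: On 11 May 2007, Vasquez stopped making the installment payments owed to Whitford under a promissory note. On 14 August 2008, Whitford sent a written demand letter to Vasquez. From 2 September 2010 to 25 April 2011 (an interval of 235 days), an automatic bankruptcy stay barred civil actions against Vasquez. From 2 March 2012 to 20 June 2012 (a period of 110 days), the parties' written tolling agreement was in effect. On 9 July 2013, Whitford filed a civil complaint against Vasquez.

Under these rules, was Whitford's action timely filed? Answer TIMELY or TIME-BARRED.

The limitation period began to run on 11 May 2007.
5 years from 11 May 2007 is 11 May 2012.
The automatic bankruptcy stay from 2 September 2010 to 25 April 2011 tolled the period for 235 days, extending the deadline to 1 January 2013.
The period was tolled for 110 days by the written tolling agreement (2 March 2012 to 20 June 2012), pushing the deadline to 21 April 2013.
Nothing else in the chronology tolls or restarts the period.
Filing on 9 July 2013 missed the 21 April 2013 deadline — the action is time-barred.

TIME-BARRED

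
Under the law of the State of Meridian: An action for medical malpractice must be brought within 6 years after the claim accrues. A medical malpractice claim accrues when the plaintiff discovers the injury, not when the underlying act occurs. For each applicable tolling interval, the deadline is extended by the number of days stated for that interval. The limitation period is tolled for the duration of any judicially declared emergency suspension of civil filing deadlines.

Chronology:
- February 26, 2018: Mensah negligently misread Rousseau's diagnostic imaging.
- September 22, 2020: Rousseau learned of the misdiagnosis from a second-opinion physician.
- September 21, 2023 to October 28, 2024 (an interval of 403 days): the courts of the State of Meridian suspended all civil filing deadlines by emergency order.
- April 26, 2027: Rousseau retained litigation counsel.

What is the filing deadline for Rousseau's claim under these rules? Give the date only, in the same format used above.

Accrual is tied to discovery, so the period began on September 22, 2020 rather than on February 26, 2018 when the act occurred.
Adding the 6 years base period to September 22, 2020 gives a deadline of September 22, 2026, before any tolling.
The emergency suspension of filing deadlines from September 21, 2023 to October 28, 2024 tolled the period for 403 days, extending the deadline to October 30, 2027.
Nothing else in the chronology tolls or restarts the period.

October 30, 2027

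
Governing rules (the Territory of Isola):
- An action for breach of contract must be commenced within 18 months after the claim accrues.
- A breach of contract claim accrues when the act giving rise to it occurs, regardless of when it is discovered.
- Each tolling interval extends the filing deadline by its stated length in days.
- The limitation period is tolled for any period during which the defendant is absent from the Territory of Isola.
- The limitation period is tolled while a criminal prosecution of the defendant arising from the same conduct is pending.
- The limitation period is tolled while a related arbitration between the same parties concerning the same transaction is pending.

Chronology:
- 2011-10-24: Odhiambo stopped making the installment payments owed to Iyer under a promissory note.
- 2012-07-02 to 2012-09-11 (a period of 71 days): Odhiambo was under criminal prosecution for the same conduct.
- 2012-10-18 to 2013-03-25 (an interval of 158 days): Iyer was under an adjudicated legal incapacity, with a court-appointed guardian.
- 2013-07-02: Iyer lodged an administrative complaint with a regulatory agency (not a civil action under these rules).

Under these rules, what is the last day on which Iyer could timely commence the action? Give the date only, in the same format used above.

The limitation period began to run on 2011-10-24.
The untolled deadline — 18 months after 2011-10-24 — is 2013-04-24.
The pending criminal prosecution from 2012-07-02 to 2012-09-11 tolled the period for 71 days, extending the deadline to 2013-07-04.
No stated provision tolls the period for the plaintiff's incapacity, so the interval from 2012-10-18 to 2013-03-25 has no effect on the deadline.
The other events in the timeline have no effect on the limitation period under the stated rules.

2013-07-04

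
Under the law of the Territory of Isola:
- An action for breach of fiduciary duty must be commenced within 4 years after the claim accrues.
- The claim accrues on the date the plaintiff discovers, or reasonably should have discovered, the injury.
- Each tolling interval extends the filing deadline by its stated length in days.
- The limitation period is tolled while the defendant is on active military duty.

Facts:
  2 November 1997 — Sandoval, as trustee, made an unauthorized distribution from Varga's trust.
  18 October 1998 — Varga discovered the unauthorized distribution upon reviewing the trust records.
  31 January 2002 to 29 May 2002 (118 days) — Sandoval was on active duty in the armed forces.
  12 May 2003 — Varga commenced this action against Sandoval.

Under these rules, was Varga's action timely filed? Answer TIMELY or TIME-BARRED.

Accrual is tied to discovery, so the period began on 18 October 1998 rather than on 2 November 1997 when the act occurred.
Adding the 4 years base period to 18 October 1998 gives a deadline of 18 October 2002, before any tolling.
Because the defendant's active military service ran from 31 January 2002 to 29 May 2002, the deadline is extended by 118 days to 13 February 2003.
Varga filed on 12 May 2003, after the 13 February 2003 deadline, so the action is time-barred.

TIME-BARRED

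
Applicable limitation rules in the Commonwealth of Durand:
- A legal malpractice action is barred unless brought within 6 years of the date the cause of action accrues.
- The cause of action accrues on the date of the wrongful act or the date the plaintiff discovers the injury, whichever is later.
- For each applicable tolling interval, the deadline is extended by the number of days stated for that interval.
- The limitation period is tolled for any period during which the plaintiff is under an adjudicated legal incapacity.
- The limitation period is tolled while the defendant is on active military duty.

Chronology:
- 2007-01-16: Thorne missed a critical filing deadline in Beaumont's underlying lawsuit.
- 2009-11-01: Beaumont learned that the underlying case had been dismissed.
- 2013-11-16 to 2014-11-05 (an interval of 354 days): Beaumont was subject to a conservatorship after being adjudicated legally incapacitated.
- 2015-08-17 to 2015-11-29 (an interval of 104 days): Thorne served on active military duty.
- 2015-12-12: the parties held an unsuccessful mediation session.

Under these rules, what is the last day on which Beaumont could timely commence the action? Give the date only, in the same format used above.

2017-02-01

Because discovery on 2009-11-01 post-dates the 2007-01-16 act, accrual under the later-of rule falls on 2009-11-01.
The untolled deadline — 6 years after 2009-11-01 — is 2015-11-01.
The period was tolled for 354 days by the plaintiff's legal incapacity (2013-11-16 to 2014-11-05), pushing the deadline to 2016-10-20.
Because the defendant's active military service ran from 2015-08-17 to 2015-11-29, the deadline is extended by 104 days to 2017-02-01.
Nothing else in the chronology tolls or restarts the period.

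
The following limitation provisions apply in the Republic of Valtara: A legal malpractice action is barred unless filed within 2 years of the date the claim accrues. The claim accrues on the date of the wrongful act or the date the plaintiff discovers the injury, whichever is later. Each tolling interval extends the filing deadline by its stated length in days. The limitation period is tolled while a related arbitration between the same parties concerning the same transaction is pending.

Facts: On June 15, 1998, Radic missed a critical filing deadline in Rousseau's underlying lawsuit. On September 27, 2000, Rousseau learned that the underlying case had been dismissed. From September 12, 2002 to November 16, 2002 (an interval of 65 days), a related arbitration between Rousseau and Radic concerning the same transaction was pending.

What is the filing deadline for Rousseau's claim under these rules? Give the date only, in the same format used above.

The claim accrued on September 27, 2000 — the later of the June 15, 1998 act and the September 27, 2000 discovery.
The untolled deadline — 2 years after September 27, 2000 — is September 27, 2002.
Because the pending related arbitration ran from September 12, 2002 to November 16, 2002, the deadline is extended by 65 days to December 1, 2002.

December 1, 2002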